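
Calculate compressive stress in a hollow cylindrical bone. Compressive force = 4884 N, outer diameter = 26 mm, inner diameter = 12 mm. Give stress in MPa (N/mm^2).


A = pi*(r_o^2 - r_i^2)
r_o = 13 mm, r_i = 6 mm
A = 417.832 mm^2
sigma = F/A = 4884 / 417.832
sigma = 11.69 MPa


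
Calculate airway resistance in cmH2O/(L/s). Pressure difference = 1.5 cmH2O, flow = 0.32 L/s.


R = dP / flow
R = 1.5 / 0.32
R = 4.688 cmH2O/(L/s)


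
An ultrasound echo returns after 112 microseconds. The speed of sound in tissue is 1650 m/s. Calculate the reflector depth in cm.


depth = c * t / 2
t = 112 us = 1.1200e-04 s
depth = 1650 * 1.1200e-04 / 2
depth = 0.0924 m = 9.24 cm


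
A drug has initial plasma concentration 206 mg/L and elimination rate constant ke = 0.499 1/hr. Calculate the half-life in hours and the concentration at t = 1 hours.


t_half = ln(2) / ke = 0.693147 / 0.499 = 1.389 hr
C(t) = C0 * exp(-ke*t) = 206 * exp(-0.499*1)
C(1) = 125.1 mg/L


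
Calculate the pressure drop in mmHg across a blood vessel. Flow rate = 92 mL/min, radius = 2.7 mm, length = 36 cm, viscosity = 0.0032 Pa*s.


dP = 8*mu*L*Q / (pi*r^4)
Q = 92 mL/min = 1.53333e-06 m^3/s
dP = 84.6395 Pa = 84.6395 / 133.322 mmHg = 0.6349 mmHg


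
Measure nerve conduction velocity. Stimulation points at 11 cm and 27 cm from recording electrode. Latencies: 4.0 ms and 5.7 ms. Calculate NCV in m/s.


Distance = (27 - 11) / 100 = 0.16 m
dt = (5.7 - 4.0) / 1000 = 0.0017 s
NCV = dist / dt = 94.12 m/s


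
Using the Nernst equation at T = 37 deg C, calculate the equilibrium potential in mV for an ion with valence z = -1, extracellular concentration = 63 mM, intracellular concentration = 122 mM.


E = (RT/(zF)) * ln(C_out/C_in)
T = 37 + 273.15 = 310.15 K
E = (8.314 * 310.15 / (-1 * 96485)) * ln(63/122)
E = 17.66 mV


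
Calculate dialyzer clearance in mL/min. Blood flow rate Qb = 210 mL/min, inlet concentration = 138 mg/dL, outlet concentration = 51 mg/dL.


K = Qb * (Cb_in - Cb_out) / Cb_in
K = 210 * (138 - 51) / 138
K = 132.4 mL/min


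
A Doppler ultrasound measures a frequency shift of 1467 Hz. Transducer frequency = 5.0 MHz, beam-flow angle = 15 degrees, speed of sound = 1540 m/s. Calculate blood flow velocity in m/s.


v = fd * c / (2 * f0 * cos(theta))
v = 1467 * 1540 / (2 * 5.0000e+06 * cos(15))
v = 0.2339 m/s


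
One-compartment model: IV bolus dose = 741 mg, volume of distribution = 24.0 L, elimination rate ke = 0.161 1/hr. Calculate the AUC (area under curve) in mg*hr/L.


C0 = Dose/Vd = 741/24.0 = 30.875 mg/L
AUC = C0/ke = 30.875/0.161
AUC = 191.8 mg*hr/L


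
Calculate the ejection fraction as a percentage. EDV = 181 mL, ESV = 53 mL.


SV = EDV - ESV = 181 - 53 = 128 mL
EF = SV/EDV * 100 = 128/181 * 100
EF = 70.72%


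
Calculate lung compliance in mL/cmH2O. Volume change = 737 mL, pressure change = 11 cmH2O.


C = dV / dP
C = 737 / 11
C = 67 mL/cmH2O


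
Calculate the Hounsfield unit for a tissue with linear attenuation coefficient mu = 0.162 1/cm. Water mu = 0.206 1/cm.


HU = ((mu_tissue - mu_water) / mu_water) * 1000
HU = ((0.162 - 0.206) / 0.206) * 1000
HU = -213.6


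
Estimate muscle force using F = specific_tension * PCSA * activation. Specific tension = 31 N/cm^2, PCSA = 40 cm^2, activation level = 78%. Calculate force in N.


F = sigma * PCSA * activation
F = 31 * 40 * 0.78
F = 967.2 N


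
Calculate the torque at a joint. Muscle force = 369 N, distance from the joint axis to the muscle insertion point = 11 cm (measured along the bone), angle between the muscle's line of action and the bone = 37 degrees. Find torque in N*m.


Torque = F * d * sin(theta)   (moment arm = d*sin(theta))
d = 11 cm = 0.11 m
Torque = 369 * 0.11 * sin(37)
Torque = 24.43 N*m


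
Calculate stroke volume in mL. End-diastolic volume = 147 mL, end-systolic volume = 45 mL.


SV = EDV - ESV
SV = 147 - 45
SV = 102 mL


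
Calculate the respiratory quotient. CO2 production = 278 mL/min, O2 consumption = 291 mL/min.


RQ = VCO2 / VO2
RQ = 278 / 291
RQ = 0.9553


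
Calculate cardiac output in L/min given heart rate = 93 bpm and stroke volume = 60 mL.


CO = HR * SV
CO = 93 * 60 / 1000
CO = 5.58 L/min


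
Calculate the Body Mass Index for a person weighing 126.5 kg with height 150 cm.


BMI = weight / height^2
height = 150 cm = 1.5 m
BMI = 126.5 / 1.5^2
BMI = 56.22 kg/m^2


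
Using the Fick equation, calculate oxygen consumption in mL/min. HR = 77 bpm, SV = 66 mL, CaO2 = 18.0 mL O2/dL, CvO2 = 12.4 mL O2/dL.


CO = HR*SV = 77*66/1000 = 5.082 L/min
a-v O2 diff = 18.0 - 12.4 = 5.6 mL/dL
VO2 = CO * (CaO2-CvO2) * 10 dL/L
VO2 = 5.082 * 5.6 * 10
VO2 = 284.6 mL/min


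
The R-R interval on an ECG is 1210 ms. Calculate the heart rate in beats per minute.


HR = 60 / RR_interval(s)
RR = 1210 ms = 1.21 s
HR = 60 / 1.21 = 49.59 bpm


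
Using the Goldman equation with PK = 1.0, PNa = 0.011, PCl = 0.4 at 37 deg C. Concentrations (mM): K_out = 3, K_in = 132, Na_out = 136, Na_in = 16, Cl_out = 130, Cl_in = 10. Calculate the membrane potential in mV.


Vm = (RT/F)*ln((PK*Ko + PNa*Nao + PCl*Cli)/(PK*Ki + PNa*Nai + PCl*Clo))
Numer = 8.496, Denom = 184.176
Vm = -82.21 mV


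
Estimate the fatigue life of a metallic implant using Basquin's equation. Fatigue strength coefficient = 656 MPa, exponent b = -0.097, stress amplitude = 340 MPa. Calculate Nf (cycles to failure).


sigma_a = sigma_f' * (2Nf)^b
2Nf = (sigma_a/sigma_f')^(1/b)
2Nf = (340/656)^(1/-0.097)
2Nf = 876.04209
Nf = 438


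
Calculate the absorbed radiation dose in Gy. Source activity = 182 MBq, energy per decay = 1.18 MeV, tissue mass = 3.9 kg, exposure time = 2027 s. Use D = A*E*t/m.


A = 182 MBq = 1.8200e+08 Bq
E = 1.18 MeV = 1.89036e-13 J
D = A*E*t/m = 1.8200e+08*1.89036e-13*2027/3.9
D = 0.01788 Gy


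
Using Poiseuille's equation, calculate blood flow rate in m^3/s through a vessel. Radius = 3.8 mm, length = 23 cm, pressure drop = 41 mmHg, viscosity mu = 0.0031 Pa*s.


Q = pi*r^4*dP / (8*mu*L)
r = 0.0038 m, L = 0.23 m
dP = 41 mmHg = 5466.202 Pa
Q = 6.2776e-04 m^3/s


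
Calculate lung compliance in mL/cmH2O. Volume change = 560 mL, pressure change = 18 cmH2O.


C = dV / dP
C = 560 / 18
C = 31.11 mL/cmH2O


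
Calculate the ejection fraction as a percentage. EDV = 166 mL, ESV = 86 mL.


SV = EDV - ESV = 166 - 86 = 80 mL
EF = SV/EDV * 100 = 80/166 * 100
EF = 48.19%


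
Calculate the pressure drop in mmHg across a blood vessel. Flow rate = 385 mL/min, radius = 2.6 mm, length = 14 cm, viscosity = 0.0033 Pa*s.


dP = 8*mu*L*Q / (pi*r^4)
Q = 385 mL/min = 6.41667e-06 m^3/s
dP = 165.196 Pa = 165.196 / 133.322 mmHg = 1.239 mmHg


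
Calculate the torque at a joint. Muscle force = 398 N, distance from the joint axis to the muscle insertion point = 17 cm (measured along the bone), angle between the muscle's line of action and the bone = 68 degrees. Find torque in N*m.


Torque = F * d * sin(theta)   (moment arm = d*sin(theta))
d = 17 cm = 0.17 m
Torque = 398 * 0.17 * sin(68)
Torque = 62.73 N*m


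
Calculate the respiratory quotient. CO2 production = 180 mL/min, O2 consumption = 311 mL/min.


RQ = VCO2 / VO2
RQ = 180 / 311
RQ = 0.5788


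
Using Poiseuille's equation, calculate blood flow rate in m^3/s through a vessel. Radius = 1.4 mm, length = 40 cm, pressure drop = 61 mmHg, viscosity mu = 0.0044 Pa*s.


Q = pi*r^4*dP / (8*mu*L)
r = 0.0014 m, L = 0.4 m
dP = 61 mmHg = 8132.642 Pa
Q = 6.9709e-06 m^3/s


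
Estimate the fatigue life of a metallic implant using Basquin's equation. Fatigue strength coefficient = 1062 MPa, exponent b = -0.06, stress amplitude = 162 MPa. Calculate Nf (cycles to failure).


sigma_a = sigma_f' * (2Nf)^b
2Nf = (sigma_a/sigma_f')^(1/b)
2Nf = (162/1062)^(1/-0.06)
2Nf = 4.0752886e+13
Nf = 2.0376e+13


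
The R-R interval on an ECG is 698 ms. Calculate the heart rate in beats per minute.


HR = 60 / RR_interval(s)
RR = 698 ms = 0.698 s
HR = 60 / 0.698 = 85.96 bpm


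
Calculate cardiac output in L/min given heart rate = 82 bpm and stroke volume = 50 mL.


CO = HR * SV
CO = 82 * 50 / 1000
CO = 4.1 L/min


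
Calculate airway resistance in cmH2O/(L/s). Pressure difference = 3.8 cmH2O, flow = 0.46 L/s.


R = dP / flow
R = 3.8 / 0.46
R = 8.261 cmH2O/(L/s)


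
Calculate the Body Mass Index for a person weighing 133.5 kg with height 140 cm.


BMI = weight / height^2
height = 140 cm = 1.4 m
BMI = 133.5 / 1.4^2
BMI = 68.11 kg/m^2


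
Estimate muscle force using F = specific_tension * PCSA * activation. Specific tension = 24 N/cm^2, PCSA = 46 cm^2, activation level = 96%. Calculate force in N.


F = sigma * PCSA * activation
F = 24 * 46 * 0.96
F = 1060 N


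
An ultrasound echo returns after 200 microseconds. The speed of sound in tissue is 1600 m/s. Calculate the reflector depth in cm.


depth = c * t / 2
t = 200 us = 2.0000e-04 s
depth = 1600 * 2.0000e-04 / 2
depth = 0.16 m = 16 cm


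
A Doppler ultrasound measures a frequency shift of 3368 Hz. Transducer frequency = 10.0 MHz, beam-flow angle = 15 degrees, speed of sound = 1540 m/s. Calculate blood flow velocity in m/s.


v = fd * c / (2 * f0 * cos(theta))
v = 3368 * 1540 / (2 * 1.0000e+07 * cos(15))
v = 0.2685 m/s


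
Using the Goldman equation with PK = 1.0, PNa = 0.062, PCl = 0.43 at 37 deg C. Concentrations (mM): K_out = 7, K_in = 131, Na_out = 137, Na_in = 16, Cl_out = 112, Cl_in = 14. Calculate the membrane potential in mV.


Vm = (RT/F)*ln((PK*Ko + PNa*Nao + PCl*Cli)/(PK*Ki + PNa*Nai + PCl*Clo))
Numer = 21.514, Denom = 180.152
Vm = -56.79 mV


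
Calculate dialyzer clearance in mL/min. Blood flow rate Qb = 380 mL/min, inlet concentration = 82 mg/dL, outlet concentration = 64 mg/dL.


K = Qb * (Cb_in - Cb_out) / Cb_in
K = 380 * (82 - 64) / 82
K = 83.41 mL/min


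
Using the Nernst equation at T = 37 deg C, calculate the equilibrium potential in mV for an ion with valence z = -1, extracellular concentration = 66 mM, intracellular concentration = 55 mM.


E = (RT/(zF)) * ln(C_out/C_in)
T = 37 + 273.15 = 310.15 K
E = (8.314 * 310.15 / (-1 * 96485)) * ln(66/55)
E = -4.873 mV


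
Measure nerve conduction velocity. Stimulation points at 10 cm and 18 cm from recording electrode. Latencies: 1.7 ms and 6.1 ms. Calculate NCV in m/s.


Distance = (18 - 10) / 100 = 0.08 m
dt = (6.1 - 1.7) / 1000 = 0.0044 s
NCV = dist / dt = 18.18 m/s


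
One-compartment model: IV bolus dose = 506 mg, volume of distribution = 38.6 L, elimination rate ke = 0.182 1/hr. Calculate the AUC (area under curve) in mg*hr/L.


C0 = Dose/Vd = 506/38.6 = 13.1088 mg/L
AUC = C0/ke = 13.1088/0.182
AUC = 72.03 mg*hr/L


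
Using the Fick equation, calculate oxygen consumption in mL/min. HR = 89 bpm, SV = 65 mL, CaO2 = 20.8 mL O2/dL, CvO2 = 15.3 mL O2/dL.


CO = HR*SV = 89*65/1000 = 5.785 L/min
a-v O2 diff = 20.8 - 15.3 = 5.5 mL/dL
VO2 = CO * (CaO2-CvO2) * 10 dL/L
VO2 = 5.785 * 5.5 * 10
VO2 = 318.2 mL/min


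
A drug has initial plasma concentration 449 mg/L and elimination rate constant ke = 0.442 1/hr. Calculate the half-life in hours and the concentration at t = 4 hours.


t_half = ln(2) / ke = 0.693147 / 0.442 = 1.568 hr
C(t) = C0 * exp(-ke*t) = 449 * exp(-0.442*4)
C(4) = 76.63 mg/L


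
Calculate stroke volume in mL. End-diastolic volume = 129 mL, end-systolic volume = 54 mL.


SV = EDV - ESV
SV = 129 - 54
SV = 75 mL


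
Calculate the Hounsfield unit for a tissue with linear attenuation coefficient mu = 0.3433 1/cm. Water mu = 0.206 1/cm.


HU = ((mu_tissue - mu_water) / mu_water) * 1000
HU = ((0.3433 - 0.206) / 0.206) * 1000
HU = 666.5


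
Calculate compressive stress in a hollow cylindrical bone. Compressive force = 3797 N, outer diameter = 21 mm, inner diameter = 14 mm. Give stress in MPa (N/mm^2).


A = pi*(r_o^2 - r_i^2)
r_o = 10.5 mm, r_i = 7 mm
A = 192.423 mm^2
sigma = F/A = 3797 / 192.423
sigma = 19.73 MPa


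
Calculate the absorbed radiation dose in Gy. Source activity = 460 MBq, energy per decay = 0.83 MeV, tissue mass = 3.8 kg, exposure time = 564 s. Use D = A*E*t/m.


A = 460 MBq = 4.6000e+08 Bq
E = 0.83 MeV = 1.32966e-13 J
D = A*E*t/m = 4.6000e+08*1.32966e-13*564/3.8
D = 0.009078 Gy


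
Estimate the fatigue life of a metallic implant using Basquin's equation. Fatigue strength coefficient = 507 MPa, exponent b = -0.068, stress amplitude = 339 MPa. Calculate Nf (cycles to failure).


sigma_a = sigma_f' * (2Nf)^b
2Nf = (sigma_a/sigma_f')^(1/b)
2Nf = (339/507)^(1/-0.068)
2Nf = 372.14289
Nf = 186.1


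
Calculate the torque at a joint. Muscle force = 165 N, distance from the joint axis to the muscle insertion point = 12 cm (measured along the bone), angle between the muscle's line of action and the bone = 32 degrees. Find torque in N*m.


Torque = F * d * sin(theta)   (moment arm = d*sin(theta))
d = 12 cm = 0.12 m
Torque = 165 * 0.12 * sin(32)
Torque = 10.49 N*m


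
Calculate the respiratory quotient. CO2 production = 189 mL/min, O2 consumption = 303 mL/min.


RQ = VCO2 / VO2
RQ = 189 / 303
RQ = 0.6238


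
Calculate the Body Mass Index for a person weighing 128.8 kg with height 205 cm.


BMI = weight / height^2
height = 205 cm = 2.05 m
BMI = 128.8 / 2.05^2
BMI = 30.65 kg/m^2


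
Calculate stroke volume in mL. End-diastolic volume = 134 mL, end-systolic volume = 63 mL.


SV = EDV - ESV
SV = 134 - 63
SV = 71 mL


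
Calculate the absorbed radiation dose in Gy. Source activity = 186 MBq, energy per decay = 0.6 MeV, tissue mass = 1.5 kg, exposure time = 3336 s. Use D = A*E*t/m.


A = 186 MBq = 1.8600e+08 Bq
E = 0.6 MeV = 9.612e-14 J
D = A*E*t/m = 1.8600e+08*9.612e-14*3336/1.5
D = 0.03976 Gy


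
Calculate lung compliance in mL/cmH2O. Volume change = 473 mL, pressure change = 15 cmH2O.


C = dV / dP
C = 473 / 15
C = 31.53 mL/cmH2O


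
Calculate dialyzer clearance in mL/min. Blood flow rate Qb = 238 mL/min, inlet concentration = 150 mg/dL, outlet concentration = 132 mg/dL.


K = Qb * (Cb_in - Cb_out) / Cb_in
K = 238 * (150 - 132) / 150
K = 28.56 mL/min


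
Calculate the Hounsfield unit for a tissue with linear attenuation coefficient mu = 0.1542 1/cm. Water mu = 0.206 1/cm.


HU = ((mu_tissue - mu_water) / mu_water) * 1000
HU = ((0.1542 - 0.206) / 0.206) * 1000
HU = -251.5


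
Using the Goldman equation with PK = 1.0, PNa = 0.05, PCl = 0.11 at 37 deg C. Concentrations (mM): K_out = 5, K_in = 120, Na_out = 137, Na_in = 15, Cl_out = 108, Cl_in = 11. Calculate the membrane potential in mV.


Vm = (RT/F)*ln((PK*Ko + PNa*Nao + PCl*Cli)/(PK*Ki + PNa*Nai + PCl*Clo))
Numer = 13.06, Denom = 132.63
Vm = -61.95 mV


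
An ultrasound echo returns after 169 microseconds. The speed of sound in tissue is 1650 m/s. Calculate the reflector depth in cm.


depth = c * t / 2
t = 169 us = 1.6900e-04 s
depth = 1650 * 1.6900e-04 / 2
depth = 0.139425 m = 13.9425 cm


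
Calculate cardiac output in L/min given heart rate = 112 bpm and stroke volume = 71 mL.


CO = HR * SV
CO = 112 * 71 / 1000
CO = 7.952 L/min


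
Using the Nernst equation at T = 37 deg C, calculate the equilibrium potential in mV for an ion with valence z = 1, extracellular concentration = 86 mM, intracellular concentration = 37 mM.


E = (RT/(zF)) * ln(C_out/C_in)
T = 37 + 273.15 = 310.15 K
E = (8.314 * 310.15 / (1 * 96485)) * ln(86/37)
E = 22.54 mV


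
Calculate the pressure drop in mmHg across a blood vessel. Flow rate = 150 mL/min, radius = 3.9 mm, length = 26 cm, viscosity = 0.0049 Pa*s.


dP = 8*mu*L*Q / (pi*r^4)
Q = 150 mL/min = 2.5e-06 m^3/s
dP = 35.0583 Pa = 35.0583 / 133.322 mmHg = 0.263 mmHg


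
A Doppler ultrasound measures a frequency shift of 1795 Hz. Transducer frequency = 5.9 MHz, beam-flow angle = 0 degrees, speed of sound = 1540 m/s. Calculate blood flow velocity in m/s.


v = fd * c / (2 * f0 * cos(theta))
v = 1795 * 1540 / (2 * 5.9000e+06 * cos(0))
v = 0.2343 m/s


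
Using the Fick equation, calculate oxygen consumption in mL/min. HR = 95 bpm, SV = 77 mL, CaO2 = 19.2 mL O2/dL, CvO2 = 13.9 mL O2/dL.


CO = HR*SV = 95*77/1000 = 7.315 L/min
a-v O2 diff = 19.2 - 13.9 = 5.3 mL/dL
VO2 = CO * (CaO2-CvO2) * 10 dL/L
VO2 = 7.315 * 5.3 * 10
VO2 = 387.7 mL/min


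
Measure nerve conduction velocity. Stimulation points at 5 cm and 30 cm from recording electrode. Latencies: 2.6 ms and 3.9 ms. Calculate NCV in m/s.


Distance = (30 - 5) / 100 = 0.25 m
dt = (3.9 - 2.6) / 1000 = 0.0013 s
NCV = dist / dt = 192.3 m/s


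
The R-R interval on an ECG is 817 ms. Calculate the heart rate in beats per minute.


HR = 60 / RR_interval(s)
RR = 817 ms = 0.817 s
HR = 60 / 0.817 = 73.44 bpm


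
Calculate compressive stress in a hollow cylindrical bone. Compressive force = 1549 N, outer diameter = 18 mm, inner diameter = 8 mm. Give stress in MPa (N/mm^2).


A = pi*(r_o^2 - r_i^2)
r_o = 9 mm, r_i = 4 mm
A = 204.204 mm^2
sigma = F/A = 1549 / 204.204
sigma = 7.586 MPa


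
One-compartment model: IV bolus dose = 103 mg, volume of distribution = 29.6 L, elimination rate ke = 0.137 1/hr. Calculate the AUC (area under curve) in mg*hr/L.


C0 = Dose/Vd = 103/29.6 = 3.47973 mg/L
AUC = C0/ke = 3.47973/0.137
AUC = 25.4 mg*hr/L


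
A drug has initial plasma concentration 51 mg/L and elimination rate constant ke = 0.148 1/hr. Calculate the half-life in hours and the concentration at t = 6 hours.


t_half = ln(2) / ke = 0.693147 / 0.148 = 4.683 hr
C(t) = C0 * exp(-ke*t) = 51 * exp(-0.148*6)
C(6) = 20.99 mg/L


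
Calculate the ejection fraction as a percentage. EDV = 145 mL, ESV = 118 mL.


SV = EDV - ESV = 145 - 118 = 27 mL
EF = SV/EDV * 100 = 27/145 * 100
EF = 18.62%


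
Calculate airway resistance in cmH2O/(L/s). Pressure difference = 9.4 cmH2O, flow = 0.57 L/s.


R = dP / flow
R = 9.4 / 0.57
R = 16.49 cmH2O/(L/s)


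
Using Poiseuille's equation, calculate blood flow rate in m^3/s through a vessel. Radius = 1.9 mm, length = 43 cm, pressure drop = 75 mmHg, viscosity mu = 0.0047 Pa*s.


Q = pi*r^4*dP / (8*mu*L)
r = 0.0019 m, L = 0.43 m
dP = 75 mmHg = 9999.15 Pa
Q = 2.5320e-05 m^3/s


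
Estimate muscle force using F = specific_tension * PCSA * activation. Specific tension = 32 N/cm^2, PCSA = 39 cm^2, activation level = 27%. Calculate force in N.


F = sigma * PCSA * activation
F = 32 * 39 * 0.27
F = 337 N


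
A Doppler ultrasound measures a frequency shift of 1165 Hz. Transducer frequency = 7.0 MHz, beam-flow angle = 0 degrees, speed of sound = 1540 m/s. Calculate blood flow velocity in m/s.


v = fd * c / (2 * f0 * cos(theta))
v = 1165 * 1540 / (2 * 7.0000e+06 * cos(0))
v = 0.1281 m/s


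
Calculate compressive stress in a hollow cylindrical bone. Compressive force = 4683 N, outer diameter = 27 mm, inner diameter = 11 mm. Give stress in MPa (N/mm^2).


A = pi*(r_o^2 - r_i^2)
r_o = 13.5 mm, r_i = 5.5 mm
A = 477.522 mm^2
sigma = F/A = 4683 / 477.522
sigma = 9.807 MPa


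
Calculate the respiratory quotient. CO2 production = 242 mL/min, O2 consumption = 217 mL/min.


RQ = VCO2 / VO2
RQ = 242 / 217
RQ = 1.115


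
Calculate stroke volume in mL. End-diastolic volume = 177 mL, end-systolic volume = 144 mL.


SV = EDV - ESV
SV = 177 - 144
SV = 33 mL


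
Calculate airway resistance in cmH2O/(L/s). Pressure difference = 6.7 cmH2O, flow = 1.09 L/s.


R = dP / flow
R = 6.7 / 1.09
R = 6.147 cmH2O/(L/s)


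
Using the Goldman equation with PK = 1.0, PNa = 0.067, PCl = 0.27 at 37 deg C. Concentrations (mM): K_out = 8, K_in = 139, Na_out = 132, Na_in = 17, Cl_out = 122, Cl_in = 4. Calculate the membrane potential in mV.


Vm = (RT/F)*ln((PK*Ko + PNa*Nao + PCl*Cli)/(PK*Ki + PNa*Nai + PCl*Clo))
Numer = 17.924, Denom = 173.079
Vm = -60.6 mV


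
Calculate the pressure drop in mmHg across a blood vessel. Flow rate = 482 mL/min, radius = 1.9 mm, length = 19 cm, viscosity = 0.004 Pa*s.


dP = 8*mu*L*Q / (pi*r^4)
Q = 482 mL/min = 8.03333e-06 m^3/s
dP = 1192.98 Pa = 1192.98 / 133.322 mmHg = 8.948 mmHg


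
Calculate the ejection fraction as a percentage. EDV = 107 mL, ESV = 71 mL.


SV = EDV - ESV = 107 - 71 = 36 mL
EF = SV/EDV * 100 = 36/107 * 100
EF = 33.64%


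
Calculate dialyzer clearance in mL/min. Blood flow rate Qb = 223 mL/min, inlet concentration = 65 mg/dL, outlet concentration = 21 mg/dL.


K = Qb * (Cb_in - Cb_out) / Cb_in
K = 223 * (65 - 21) / 65
K = 151 mL/min


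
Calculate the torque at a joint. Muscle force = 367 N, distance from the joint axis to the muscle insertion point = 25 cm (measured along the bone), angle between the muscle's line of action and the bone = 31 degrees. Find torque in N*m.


Torque = F * d * sin(theta)   (moment arm = d*sin(theta))
d = 25 cm = 0.25 m
Torque = 367 * 0.25 * sin(31)
Torque = 47.25 N*m


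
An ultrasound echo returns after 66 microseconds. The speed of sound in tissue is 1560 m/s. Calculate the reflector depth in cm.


depth = c * t / 2
t = 66 us = 6.6000e-05 s
depth = 1560 * 6.6000e-05 / 2
depth = 0.05148 m = 5.148 cm


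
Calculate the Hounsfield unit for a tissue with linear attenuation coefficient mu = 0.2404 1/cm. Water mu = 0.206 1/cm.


HU = ((mu_tissue - mu_water) / mu_water) * 1000
HU = ((0.2404 - 0.206) / 0.206) * 1000
HU = 167


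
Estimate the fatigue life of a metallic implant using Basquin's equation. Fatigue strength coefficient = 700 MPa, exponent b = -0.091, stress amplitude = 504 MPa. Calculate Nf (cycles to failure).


sigma_a = sigma_f' * (2Nf)^b
2Nf = (sigma_a/sigma_f')^(1/b)
2Nf = (504/700)^(1/-0.091)
2Nf = 36.963643
Nf = 18.48


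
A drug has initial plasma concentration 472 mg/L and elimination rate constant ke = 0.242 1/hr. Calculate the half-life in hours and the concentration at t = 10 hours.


t_half = ln(2) / ke = 0.693147 / 0.242 = 2.864 hr
C(t) = C0 * exp(-ke*t) = 472 * exp(-0.242*10)
C(10) = 41.97 mg/L


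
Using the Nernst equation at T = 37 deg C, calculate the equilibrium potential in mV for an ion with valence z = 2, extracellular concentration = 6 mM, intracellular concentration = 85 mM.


E = (RT/(zF)) * ln(C_out/C_in)
T = 37 + 273.15 = 310.15 K
E = (8.314 * 310.15 / (2 * 96485)) * ln(6/85)
E = -35.42 mV


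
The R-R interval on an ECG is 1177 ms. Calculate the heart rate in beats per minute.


HR = 60 / RR_interval(s)
RR = 1177 ms = 1.177 s
HR = 60 / 1.177 = 50.98 bpm


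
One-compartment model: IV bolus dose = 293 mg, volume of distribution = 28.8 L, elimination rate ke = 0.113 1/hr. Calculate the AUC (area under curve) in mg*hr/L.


C0 = Dose/Vd = 293/28.8 = 10.1736 mg/L
AUC = C0/ke = 10.1736/0.113
AUC = 90.03 mg*hr/L


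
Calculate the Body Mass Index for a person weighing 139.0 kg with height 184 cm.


BMI = weight / height^2
height = 184 cm = 1.84 m
BMI = 139.0 / 1.84^2
BMI = 41.06 kg/m^2


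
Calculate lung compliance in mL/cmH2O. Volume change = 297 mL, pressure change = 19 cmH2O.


C = dV / dP
C = 297 / 19
C = 15.63 mL/cmH2O


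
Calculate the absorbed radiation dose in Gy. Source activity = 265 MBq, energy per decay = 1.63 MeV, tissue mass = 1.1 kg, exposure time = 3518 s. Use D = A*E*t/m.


A = 265 MBq = 2.6500e+08 Bq
E = 1.63 MeV = 2.61126e-13 J
D = A*E*t/m = 2.6500e+08*2.61126e-13*3518/1.1
D = 0.2213 Gy


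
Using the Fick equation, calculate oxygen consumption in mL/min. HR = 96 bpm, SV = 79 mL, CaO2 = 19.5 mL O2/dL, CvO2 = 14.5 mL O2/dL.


CO = HR*SV = 96*79/1000 = 7.584 L/min
a-v O2 diff = 19.5 - 14.5 = 5 mL/dL
VO2 = CO * (CaO2-CvO2) * 10 dL/L
VO2 = 7.584 * 5 * 10
VO2 = 379.2 mL/min


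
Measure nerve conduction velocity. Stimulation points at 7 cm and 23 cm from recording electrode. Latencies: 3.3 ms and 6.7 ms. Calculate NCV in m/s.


Distance = (23 - 7) / 100 = 0.16 m
dt = (6.7 - 3.3) / 1000 = 0.0034 s
NCV = dist / dt = 47.06 m/s


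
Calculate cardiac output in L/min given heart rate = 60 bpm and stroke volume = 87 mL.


CO = HR * SV
CO = 60 * 87 / 1000
CO = 5.22 L/min


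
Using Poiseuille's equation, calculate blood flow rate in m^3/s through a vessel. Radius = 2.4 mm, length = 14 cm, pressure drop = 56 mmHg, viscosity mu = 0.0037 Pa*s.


Q = pi*r^4*dP / (8*mu*L)
r = 0.0024 m, L = 0.14 m
dP = 56 mmHg = 7466.032 Pa
Q = 1.8779e-04 m^3/s


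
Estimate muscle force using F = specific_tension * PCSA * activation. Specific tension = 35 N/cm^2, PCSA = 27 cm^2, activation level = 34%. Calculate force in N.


F = sigma * PCSA * activation
F = 35 * 27 * 0.34
F = 321.3 N


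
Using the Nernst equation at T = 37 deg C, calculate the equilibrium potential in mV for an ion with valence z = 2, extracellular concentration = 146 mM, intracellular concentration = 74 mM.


E = (RT/(zF)) * ln(C_out/C_in)
T = 37 + 273.15 = 310.15 K
E = (8.314 * 310.15 / (2 * 96485)) * ln(146/74)
E = 9.08 mV


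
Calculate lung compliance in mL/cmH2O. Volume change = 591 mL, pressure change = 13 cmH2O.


C = dV / dP
C = 591 / 13
C = 45.46 mL/cmH2O


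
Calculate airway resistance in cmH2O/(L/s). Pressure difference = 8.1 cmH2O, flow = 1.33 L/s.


R = dP / flow
R = 8.1 / 1.33
R = 6.09 cmH2O/(L/s)


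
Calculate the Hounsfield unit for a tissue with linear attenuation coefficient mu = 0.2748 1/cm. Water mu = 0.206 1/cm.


HU = ((mu_tissue - mu_water) / mu_water) * 1000
HU = ((0.2748 - 0.206) / 0.206) * 1000
HU = 334


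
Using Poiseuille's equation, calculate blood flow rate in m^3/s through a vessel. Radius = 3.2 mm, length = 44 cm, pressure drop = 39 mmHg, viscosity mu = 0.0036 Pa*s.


Q = pi*r^4*dP / (8*mu*L)
r = 0.0032 m, L = 0.44 m
dP = 39 mmHg = 5199.558 Pa
Q = 1.3517e-04 m^3/s


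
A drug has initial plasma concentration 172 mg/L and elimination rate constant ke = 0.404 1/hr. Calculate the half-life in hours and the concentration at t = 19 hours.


t_half = ln(2) / ke = 0.693147 / 0.404 = 1.716 hr
C(t) = C0 * exp(-ke*t) = 172 * exp(-0.404*19)
C(19) = 0.07978 mg/L


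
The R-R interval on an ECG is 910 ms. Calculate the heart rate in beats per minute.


HR = 60 / RR_interval(s)
RR = 910 ms = 0.91 s
HR = 60 / 0.91 = 65.93 bpm


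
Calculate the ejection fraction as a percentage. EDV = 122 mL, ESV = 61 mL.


SV = EDV - ESV = 122 - 61 = 61 mL
EF = SV/EDV * 100 = 61/122 * 100
EF = 50%


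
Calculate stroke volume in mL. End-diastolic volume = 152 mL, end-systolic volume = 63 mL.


SV = EDV - ESV
SV = 152 - 63
SV = 89 mL


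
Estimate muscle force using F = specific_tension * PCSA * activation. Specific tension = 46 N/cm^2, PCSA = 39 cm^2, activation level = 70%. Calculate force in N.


F = sigma * PCSA * activation
F = 46 * 39 * 0.7
F = 1256 N


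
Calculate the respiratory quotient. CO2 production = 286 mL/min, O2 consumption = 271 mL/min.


RQ = VCO2 / VO2
RQ = 286 / 271
RQ = 1.055


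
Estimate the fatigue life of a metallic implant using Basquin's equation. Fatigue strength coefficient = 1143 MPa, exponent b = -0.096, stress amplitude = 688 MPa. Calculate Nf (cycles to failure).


sigma_a = sigma_f' * (2Nf)^b
2Nf = (sigma_a/sigma_f')^(1/b)
2Nf = (688/1143)^(1/-0.096)
2Nf = 197.89523
Nf = 98.95


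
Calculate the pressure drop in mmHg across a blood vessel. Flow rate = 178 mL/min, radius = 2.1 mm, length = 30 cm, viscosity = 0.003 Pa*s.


dP = 8*mu*L*Q / (pi*r^4)
Q = 178 mL/min = 2.96667e-06 m^3/s
dP = 349.603 Pa = 349.603 / 133.322 mmHg = 2.622 mmHg


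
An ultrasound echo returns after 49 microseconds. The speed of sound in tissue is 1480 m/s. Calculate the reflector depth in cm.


depth = c * t / 2
t = 49 us = 4.9000e-05 s
depth = 1480 * 4.9000e-05 / 2
depth = 0.03626 m = 3.626 cm


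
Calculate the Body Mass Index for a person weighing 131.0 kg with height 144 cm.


BMI = weight / height^2
height = 144 cm = 1.44 m
BMI = 131.0 / 1.44^2
BMI = 63.18 kg/m^2


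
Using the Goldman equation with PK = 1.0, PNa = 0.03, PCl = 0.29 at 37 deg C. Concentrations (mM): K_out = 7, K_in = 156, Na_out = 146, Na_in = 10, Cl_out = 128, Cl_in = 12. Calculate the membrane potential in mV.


Vm = (RT/F)*ln((PK*Ko + PNa*Nao + PCl*Cli)/(PK*Ki + PNa*Nai + PCl*Clo))
Numer = 14.86, Denom = 193.42
Vm = -68.58 mV


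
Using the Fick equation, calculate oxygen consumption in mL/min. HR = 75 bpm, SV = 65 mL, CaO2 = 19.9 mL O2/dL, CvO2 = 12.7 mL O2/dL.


CO = HR*SV = 75*65/1000 = 4.875 L/min
a-v O2 diff = 19.9 - 12.7 = 7.2 mL/dL
VO2 = CO * (CaO2-CvO2) * 10 dL/L
VO2 = 4.875 * 7.2 * 10
VO2 = 351 mL/min


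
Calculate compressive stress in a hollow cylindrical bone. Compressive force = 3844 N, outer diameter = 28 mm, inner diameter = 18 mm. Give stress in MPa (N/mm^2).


A = pi*(r_o^2 - r_i^2)
r_o = 14 mm, r_i = 9 mm
A = 361.283 mm^2
sigma = F/A = 3844 / 361.283
sigma = 10.64 MPa


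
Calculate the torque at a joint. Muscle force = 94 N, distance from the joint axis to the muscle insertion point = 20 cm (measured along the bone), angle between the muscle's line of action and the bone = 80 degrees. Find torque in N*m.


Torque = F * d * sin(theta)   (moment arm = d*sin(theta))
d = 20 cm = 0.2 m
Torque = 94 * 0.2 * sin(80)
Torque = 18.51 N*m


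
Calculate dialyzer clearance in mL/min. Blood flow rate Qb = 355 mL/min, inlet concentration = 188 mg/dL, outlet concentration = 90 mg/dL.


K = Qb * (Cb_in - Cb_out) / Cb_in
K = 355 * (188 - 90) / 188
K = 185.1 mL/min


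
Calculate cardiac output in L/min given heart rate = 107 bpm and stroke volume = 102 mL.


CO = HR * SV
CO = 107 * 102 / 1000
CO = 10.91 L/min


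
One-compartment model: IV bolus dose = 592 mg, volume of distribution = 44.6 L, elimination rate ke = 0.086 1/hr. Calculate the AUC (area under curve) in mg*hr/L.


C0 = Dose/Vd = 592/44.6 = 13.2735 mg/L
AUC = C0/ke = 13.2735/0.086
AUC = 154.3 mg*hr/L


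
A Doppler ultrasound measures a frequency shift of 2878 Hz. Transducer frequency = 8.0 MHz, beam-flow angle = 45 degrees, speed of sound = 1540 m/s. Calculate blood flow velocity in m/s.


v = fd * c / (2 * f0 * cos(theta))
v = 2878 * 1540 / (2 * 8.0000e+06 * cos(45))
v = 0.3917 m/s


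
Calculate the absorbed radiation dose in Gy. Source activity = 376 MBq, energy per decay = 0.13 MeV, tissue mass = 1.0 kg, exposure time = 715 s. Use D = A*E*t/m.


A = 376 MBq = 3.7600e+08 Bq
E = 0.13 MeV = 2.0826e-14 J
D = A*E*t/m = 3.7600e+08*2.0826e-14*715/1.0
D = 0.005599 Gy


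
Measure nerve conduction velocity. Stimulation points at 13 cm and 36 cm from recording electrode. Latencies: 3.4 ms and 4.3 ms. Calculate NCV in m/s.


Distance = (36 - 13) / 100 = 0.23 m
dt = (4.3 - 3.4) / 1000 = 9.0000e-04 s
NCV = dist / dt = 255.6 m/s


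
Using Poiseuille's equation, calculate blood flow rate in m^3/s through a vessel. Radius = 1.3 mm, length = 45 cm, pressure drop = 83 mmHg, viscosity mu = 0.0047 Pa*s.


Q = pi*r^4*dP / (8*mu*L)
r = 0.0013 m, L = 0.45 m
dP = 83 mmHg = 11065.726 Pa
Q = 5.8682e-06 m^3/s


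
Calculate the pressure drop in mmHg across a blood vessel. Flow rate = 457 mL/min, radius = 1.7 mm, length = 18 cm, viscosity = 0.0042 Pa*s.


dP = 8*mu*L*Q / (pi*r^4)
Q = 457 mL/min = 7.61667e-06 m^3/s
dP = 1755.62 Pa = 1755.62 / 133.322 mmHg = 13.17 mmHg


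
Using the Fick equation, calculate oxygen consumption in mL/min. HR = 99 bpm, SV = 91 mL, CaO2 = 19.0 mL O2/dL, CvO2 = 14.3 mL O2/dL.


CO = HR*SV = 99*91/1000 = 9.009 L/min
a-v O2 diff = 19.0 - 14.3 = 4.7 mL/dL
VO2 = CO * (CaO2-CvO2) * 10 dL/L
VO2 = 9.009 * 4.7 * 10
VO2 = 423.4 mL/min


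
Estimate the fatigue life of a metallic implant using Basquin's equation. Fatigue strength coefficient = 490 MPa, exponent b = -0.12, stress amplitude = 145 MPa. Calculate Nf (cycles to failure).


sigma_a = sigma_f' * (2Nf)^b
2Nf = (sigma_a/sigma_f')^(1/b)
2Nf = (145/490)^(1/-0.12)
2Nf = 25521.174
Nf = 1.276e+04


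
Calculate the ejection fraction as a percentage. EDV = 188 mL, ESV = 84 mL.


SV = EDV - ESV = 188 - 84 = 104 mL
EF = SV/EDV * 100 = 104/188 * 100
EF = 55.32%


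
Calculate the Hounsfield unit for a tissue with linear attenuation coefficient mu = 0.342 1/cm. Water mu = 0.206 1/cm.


HU = ((mu_tissue - mu_water) / mu_water) * 1000
HU = ((0.342 - 0.206) / 0.206) * 1000
HU = 660.2


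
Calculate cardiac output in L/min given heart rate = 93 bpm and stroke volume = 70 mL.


CO = HR * SV
CO = 93 * 70 / 1000
CO = 6.51 L/min


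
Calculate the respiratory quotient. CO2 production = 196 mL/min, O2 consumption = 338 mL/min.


RQ = VCO2 / VO2
RQ = 196 / 338
RQ = 0.5799


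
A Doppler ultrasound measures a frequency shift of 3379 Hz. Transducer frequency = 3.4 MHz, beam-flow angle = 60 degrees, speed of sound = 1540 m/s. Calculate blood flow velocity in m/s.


v = fd * c / (2 * f0 * cos(theta))
v = 3379 * 1540 / (2 * 3.4000e+06 * cos(60))
v = 1.53 m/s


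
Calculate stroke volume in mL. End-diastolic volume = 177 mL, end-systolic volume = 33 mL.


SV = EDV - ESV
SV = 177 - 33
SV = 144 mL


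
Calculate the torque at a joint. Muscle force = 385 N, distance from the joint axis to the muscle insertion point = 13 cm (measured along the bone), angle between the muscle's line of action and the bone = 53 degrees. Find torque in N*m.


Torque = F * d * sin(theta)   (moment arm = d*sin(theta))
d = 13 cm = 0.13 m
Torque = 385 * 0.13 * sin(53)
Torque = 39.97 N*m


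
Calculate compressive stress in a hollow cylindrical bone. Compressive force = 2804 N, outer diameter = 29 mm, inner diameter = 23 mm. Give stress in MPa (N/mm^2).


A = pi*(r_o^2 - r_i^2)
r_o = 14.5 mm, r_i = 11.5 mm
A = 245.044 mm^2
sigma = F/A = 2804 / 245.044
sigma = 11.44 MPa


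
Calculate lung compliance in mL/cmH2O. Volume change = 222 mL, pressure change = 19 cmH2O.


C = dV / dP
C = 222 / 19
C = 11.68 mL/cmH2O


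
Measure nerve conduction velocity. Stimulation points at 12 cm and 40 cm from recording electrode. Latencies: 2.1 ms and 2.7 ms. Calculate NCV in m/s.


Distance = (40 - 12) / 100 = 0.28 m
dt = (2.7 - 2.1) / 1000 = 6.0000e-04 s
NCV = dist / dt = 466.7 m/s


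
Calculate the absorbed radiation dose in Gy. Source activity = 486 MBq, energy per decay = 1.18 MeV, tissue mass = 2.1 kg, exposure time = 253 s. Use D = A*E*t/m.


A = 486 MBq = 4.8600e+08 Bq
E = 1.18 MeV = 1.89036e-13 J
D = A*E*t/m = 4.8600e+08*1.89036e-13*253/2.1
D = 0.01107 Gy


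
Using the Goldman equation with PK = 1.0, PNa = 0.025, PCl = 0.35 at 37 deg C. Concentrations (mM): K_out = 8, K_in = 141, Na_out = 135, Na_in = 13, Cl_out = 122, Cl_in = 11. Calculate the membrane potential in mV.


Vm = (RT/F)*ln((PK*Ko + PNa*Nao + PCl*Cli)/(PK*Ki + PNa*Nai + PCl*Clo))
Numer = 15.225, Denom = 184.025
Vm = -66.6 mV


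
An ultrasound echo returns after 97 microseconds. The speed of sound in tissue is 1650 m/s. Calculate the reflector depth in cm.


depth = c * t / 2
t = 97 us = 9.7000e-05 s
depth = 1650 * 9.7000e-05 / 2
depth = 0.080025 m = 8.0025 cm


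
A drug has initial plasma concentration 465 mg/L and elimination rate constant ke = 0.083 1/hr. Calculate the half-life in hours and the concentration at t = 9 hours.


t_half = ln(2) / ke = 0.693147 / 0.083 = 8.351 hr
C(t) = C0 * exp(-ke*t) = 465 * exp(-0.083*9)
C(9) = 220.3 mg/L


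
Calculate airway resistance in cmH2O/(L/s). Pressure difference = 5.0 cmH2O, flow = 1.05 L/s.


R = dP / flow
R = 5.0 / 1.05
R = 4.762 cmH2O/(L/s)


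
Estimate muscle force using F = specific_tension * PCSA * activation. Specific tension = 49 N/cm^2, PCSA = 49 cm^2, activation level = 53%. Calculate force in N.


F = sigma * PCSA * activation
F = 49 * 49 * 0.53
F = 1273 N


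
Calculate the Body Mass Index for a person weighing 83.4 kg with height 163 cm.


BMI = weight / height^2
height = 163 cm = 1.63 m
BMI = 83.4 / 1.63^2
BMI = 31.39 kg/m^2


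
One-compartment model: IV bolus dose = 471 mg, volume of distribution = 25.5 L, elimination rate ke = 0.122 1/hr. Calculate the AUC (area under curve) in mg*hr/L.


C0 = Dose/Vd = 471/25.5 = 18.4706 mg/L
AUC = C0/ke = 18.4706/0.122
AUC = 151.4 mg*hr/L


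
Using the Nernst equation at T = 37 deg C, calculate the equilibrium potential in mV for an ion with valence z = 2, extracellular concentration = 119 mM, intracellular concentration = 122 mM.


E = (RT/(zF)) * ln(C_out/C_in)
T = 37 + 273.15 = 310.15 K
E = (8.314 * 310.15 / (2 * 96485)) * ln(119/122)
E = -0.3327 mV


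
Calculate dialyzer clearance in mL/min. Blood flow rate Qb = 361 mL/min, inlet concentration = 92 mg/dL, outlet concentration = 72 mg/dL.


K = Qb * (Cb_in - Cb_out) / Cb_in
K = 361 * (92 - 72) / 92
K = 78.48 mL/min


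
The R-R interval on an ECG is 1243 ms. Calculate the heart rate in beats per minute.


HR = 60 / RR_interval(s)
RR = 1243 ms = 1.243 s
HR = 60 / 1.243 = 48.27 bpm


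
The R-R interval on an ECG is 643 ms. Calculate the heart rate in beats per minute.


HR = 60 / RR_interval(s)
RR = 643 ms = 0.643 s
HR = 60 / 0.643 = 93.31 bpm


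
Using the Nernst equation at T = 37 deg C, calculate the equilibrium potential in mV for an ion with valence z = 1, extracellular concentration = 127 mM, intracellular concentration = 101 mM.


E = (RT/(zF)) * ln(C_out/C_in)
T = 37 + 273.15 = 310.15 K
E = (8.314 * 310.15 / (1 * 96485)) * ln(127/101)
E = 6.122 mV


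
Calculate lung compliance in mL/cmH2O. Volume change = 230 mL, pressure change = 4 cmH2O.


C = dV / dP
C = 230 / 4
C = 57.5 mL/cmH2O


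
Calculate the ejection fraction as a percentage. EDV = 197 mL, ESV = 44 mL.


SV = EDV - ESV = 197 - 44 = 153 mL
EF = SV/EDV * 100 = 153/197 * 100
EF = 77.66%


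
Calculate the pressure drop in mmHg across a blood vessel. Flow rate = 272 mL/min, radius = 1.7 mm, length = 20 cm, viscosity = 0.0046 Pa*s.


dP = 8*mu*L*Q / (pi*r^4)
Q = 272 mL/min = 4.53333e-06 m^3/s
dP = 1271.6 Pa = 1271.6 / 133.322 mmHg = 9.538 mmHg


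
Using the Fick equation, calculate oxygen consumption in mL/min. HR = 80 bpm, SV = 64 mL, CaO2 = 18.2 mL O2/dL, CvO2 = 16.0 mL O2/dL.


CO = HR*SV = 80*64/1000 = 5.12 L/min
a-v O2 diff = 18.2 - 16.0 = 2.2 mL/dL
VO2 = CO * (CaO2-CvO2) * 10 dL/L
VO2 = 5.12 * 2.2 * 10
VO2 = 112.6 mL/min


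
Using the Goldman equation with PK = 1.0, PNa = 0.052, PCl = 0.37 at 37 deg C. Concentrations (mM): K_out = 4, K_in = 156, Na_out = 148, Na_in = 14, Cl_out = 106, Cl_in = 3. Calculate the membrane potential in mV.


Vm = (RT/F)*ln((PK*Ko + PNa*Nao + PCl*Cli)/(PK*Ki + PNa*Nai + PCl*Clo))
Numer = 12.806, Denom = 195.948
Vm = -72.9 mV


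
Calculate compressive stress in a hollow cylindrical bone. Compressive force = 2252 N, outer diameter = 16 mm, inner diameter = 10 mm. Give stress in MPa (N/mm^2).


A = pi*(r_o^2 - r_i^2)
r_o = 8 mm, r_i = 5 mm
A = 122.522 mm^2
sigma = F/A = 2252 / 122.522
sigma = 18.38 MPa


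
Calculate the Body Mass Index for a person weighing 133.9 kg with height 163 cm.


BMI = weight / height^2
height = 163 cm = 1.63 m
BMI = 133.9 / 1.63^2
BMI = 50.4 kg/m^2


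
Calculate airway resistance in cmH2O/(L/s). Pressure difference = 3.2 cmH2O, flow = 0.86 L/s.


R = dP / flow
R = 3.2 / 0.86
R = 3.721 cmH2O/(L/s)


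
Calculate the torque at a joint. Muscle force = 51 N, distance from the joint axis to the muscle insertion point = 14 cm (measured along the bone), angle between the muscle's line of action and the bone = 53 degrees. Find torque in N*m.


Torque = F * d * sin(theta)   (moment arm = d*sin(theta))
d = 14 cm = 0.14 m
Torque = 51 * 0.14 * sin(53)
Torque = 5.702 N*m


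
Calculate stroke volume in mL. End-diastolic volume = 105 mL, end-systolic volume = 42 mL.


SV = EDV - ESV
SV = 105 - 42
SV = 63 mL


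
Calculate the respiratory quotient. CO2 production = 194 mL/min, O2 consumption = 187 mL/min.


RQ = VCO2 / VO2
RQ = 194 / 187
RQ = 1.037


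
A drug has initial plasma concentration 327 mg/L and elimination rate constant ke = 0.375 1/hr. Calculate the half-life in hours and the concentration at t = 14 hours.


t_half = ln(2) / ke = 0.693147 / 0.375 = 1.848 hr
C(t) = C0 * exp(-ke*t) = 327 * exp(-0.375*14)
C(14) = 1.716 mg/L
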